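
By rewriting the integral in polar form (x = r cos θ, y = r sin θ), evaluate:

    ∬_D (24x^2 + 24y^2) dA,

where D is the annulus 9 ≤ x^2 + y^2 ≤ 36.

The region D is 3 ≤ r ≤ 6, 0 ≤ θ ≤ 2π in polar coordinates, where x = r cos(θ), y = r sin(θ), and dA = r dr dθ.

Under the substitution, the integrand becomes 24r^2, so

    ∬_D (24x^2 + 24y^2) dA = ∫_{0}^{2π} ∫_{3}^{6} (24r^2) · r dr dθ.

Inner integral (in r): ∫_{3}^{6} (24r^2) · r dr = 7290.

Outer integral (in θ): ∫_{0}^{2π} (7290) dθ = 14580π.

Therefore ∬_D (24x^2 + 24y^2) dA = 14580π.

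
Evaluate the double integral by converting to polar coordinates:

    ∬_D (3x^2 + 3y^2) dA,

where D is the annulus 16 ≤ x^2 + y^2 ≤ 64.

The region D is 4 ≤ r ≤ 8, 0 ≤ θ ≤ 2π in polar coordinates, where x = r cos(θ), y = r sin(θ), and dA = r dr dθ.

Under the substitution, the integrand becomes 3r^2, so

    ∬_D (3x^2 + 3y^2) dA = ∫_{0}^{2π} ∫_{4}^{8} (3r^2) · r dr dθ.

Inner integral (in r): ∫_{4}^{8} (3r^2) · r dr = 2880.

Outer integral (in θ): ∫_{0}^{2π} (2880) dθ = 5760π.

Therefore ∬_D (3x^2 + 3y^2) dA = 5760π.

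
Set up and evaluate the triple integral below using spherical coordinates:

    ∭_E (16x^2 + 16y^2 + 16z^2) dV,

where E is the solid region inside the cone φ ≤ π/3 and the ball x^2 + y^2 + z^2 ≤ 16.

In spherical coordinates, x = ρ sin(φ) cos(θ), y = ρ sin(φ) sin(θ), z = ρ cos(φ), and dV = ρ^2 sin(φ) dρ dφ dθ.

The integrand becomes 16ρ^2, so

    ∭_E (16x^2 + 16y^2 + 16z^2) dV = ∫_{0}^{2π} ∫_{0}^{π/3} ∫_{0}^{4} (16ρ^2) · ρ^2 sin(φ) dρ dφ dθ.

Inner (ρ): 16384sin(φ)/5.
Middle (φ): 8192/5.
Outer (θ): 16384π/5.

Therefore the triple integral equals 16384π/5.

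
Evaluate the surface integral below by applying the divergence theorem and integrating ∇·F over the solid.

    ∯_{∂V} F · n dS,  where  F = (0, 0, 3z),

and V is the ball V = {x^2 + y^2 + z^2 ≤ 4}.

By the divergence theorem,

    ∯_{∂V} F · n dS = ∭_V (∇ · F) dV.

Compute the divergence:
    ∇ · F = ∂F_x/∂x + ∂F_y/∂y + ∂F_z/∂z = 0 + 0 + 3 = 3.

In spherical coordinates, x = ρ sin(φ) cos(θ), y = ρ sin(φ) sin(θ), z = ρ cos(φ), dV = ρ^2 sin(φ) dρ dφ dθ, with 0 ≤ ρ ≤ 2, 0 ≤ φ ≤ π, 0 ≤ θ ≤ 2π.

The integrand, after substitution and multiplying by the volume element, becomes (3) · ρ^2 sin(φ), so

    ∭_V (∇·F) dV = ∫_0^{2π} ∫_0^{π} ∫_0^{2} (3) · ρ^2 sin(φ) dρ dφ dθ.

Inner (ρ from 0 to 2): 8sin(φ).
Middle (φ from 0 to π): 16.
Outer (θ from 0 to 2π): 32π.

Therefore ∯_{∂V} F · n dS = 32π.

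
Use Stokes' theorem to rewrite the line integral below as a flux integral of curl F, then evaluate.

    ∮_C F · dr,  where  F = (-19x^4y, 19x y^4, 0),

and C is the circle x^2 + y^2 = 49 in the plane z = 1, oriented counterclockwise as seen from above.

Let S be the flat disk x^2 + y^2 ≤ 49 in the plane z = 1, with upward unit normal n̂ = ẑ. By Stokes' theorem,

    ∮_C F · dr = ∬_S (∇ × F) · n̂ dS = ∬_D (curl F)_z dA,

where D is the disk x^2 + y^2 ≤ 49.

Compute the curl of F = (-19x^4y, 19x y^4, 0):
    (∇ × F)_x = ∂F_z/∂y - ∂F_y/∂z = 0,
    (∇ × F)_y = ∂F_x/∂z - ∂F_z/∂x = 0,
    (∇ × F)_z = ∂F_y/∂x - ∂F_x/∂y = 19x^4 + 19y^4.

On z = 1, (curl F)_z = 19x^4 + 19y^4.

Convert to polar (x = r cos θ, y = r sin θ, dA = r dr dθ); the integrand becomes 19r^4(sin(θ)^4 + cos(θ)^4), so

    ∬_D (curl F)_z dA = ∫_0^{2π} ∫_0^{7} (19r^4(sin(θ)^4 + cos(θ)^4)) · r dr dθ.

Inner (r from 0 to 7): 2235331sin(θ)^4/6 + 2235331cos(θ)^4/6.
Outer (θ from 0 to 2π): 2235331π/4.

Therefore ∮_C F · dr = 2235331π/4.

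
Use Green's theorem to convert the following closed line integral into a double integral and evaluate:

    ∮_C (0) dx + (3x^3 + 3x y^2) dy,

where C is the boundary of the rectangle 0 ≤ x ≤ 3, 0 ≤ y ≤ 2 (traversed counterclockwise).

Green's theorem converts the closed line integral into a double integral over the enclosed region D:

    ∮_C P dx + Q dy = ∬_D (∂Q/∂x - ∂P/∂y) dA.

Here P = 0, Q = 3x^3 + 3x y^2, so

    ∂Q/∂x = 9x^2 + 3y^2,    ∂P/∂y = 0,
    ∂Q/∂x - ∂P/∂y = 9x^2 + 3y^2.

D is the region 0 ≤ x ≤ 3, 0 ≤ y ≤ 2. Evaluating the double integral:

    ∬_D (9x^2 + 3y^2) dA = ∫_0^{3} ∫_0^{2} (9x^2 + 3y^2) dy dx.

Inner (y from 0 to 2): 18x^2 + 8.
Outer (x from 0 to 3): 186.

Therefore ∮_C P dx + Q dy = 186.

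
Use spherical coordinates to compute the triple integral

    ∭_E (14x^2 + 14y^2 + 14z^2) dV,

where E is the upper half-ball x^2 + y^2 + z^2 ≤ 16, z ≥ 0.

In spherical coordinates, x = ρ sin(φ) cos(θ), y = ρ sin(φ) sin(θ), z = ρ cos(φ), and dV = ρ^2 sin(φ) dρ dφ dθ.

The integrand becomes 14ρ^2, so

    ∭_E (14x^2 + 14y^2 + 14z^2) dV = ∫_{0}^{2π} ∫_{0}^{π/2} ∫_{0}^{4} (14ρ^2) · ρ^2 sin(φ) dρ dφ dθ.

Inner (ρ): 14336sin(φ)/5.
Middle (φ): 14336/5.
Outer (θ): 28672π/5.

Therefore the triple integral equals 28672π/5.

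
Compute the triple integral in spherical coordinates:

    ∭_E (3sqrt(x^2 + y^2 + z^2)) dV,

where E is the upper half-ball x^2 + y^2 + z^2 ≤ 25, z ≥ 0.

In spherical coordinates, x = ρ sin(φ) cos(θ), y = ρ sin(φ) sin(θ), z = ρ cos(φ), and dV = ρ^2 sin(φ) dρ dφ dθ.

The integrand becomes 3ρ, so

    ∭_E (3sqrt(x^2 + y^2 + z^2)) dV = ∫_{0}^{2π} ∫_{0}^{π/2} ∫_{0}^{5} (3ρ) · ρ^2 sin(φ) dρ dφ dθ.

Inner (ρ): 1875sin(φ)/4.
Middle (φ): 1875/4.
Outer (θ): 1875π/2.

Therefore the triple integral equals 1875π/2.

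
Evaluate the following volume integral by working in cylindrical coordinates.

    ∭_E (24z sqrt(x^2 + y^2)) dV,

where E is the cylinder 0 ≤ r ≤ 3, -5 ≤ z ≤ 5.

In cylindrical coordinates, x = r cos(θ), y = r sin(θ), z = z, and dV = r dr dθ dz.

The integrand becomes 24r z, so

    ∭_E (24z sqrt(x^2 + y^2)) dV = ∫_{0}^{2π} ∫_{0}^{3} ∫_{-5}^{5} (24r z) · r dz dr dθ.

Inner (z): 0.
Middle (r from 0 to 3): 0.
Outer (θ): 0.

Therefore the triple integral equals 0.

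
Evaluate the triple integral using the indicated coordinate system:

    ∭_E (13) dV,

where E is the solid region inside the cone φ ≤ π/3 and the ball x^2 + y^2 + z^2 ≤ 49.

In spherical coordinates, x = ρ sin(φ) cos(θ), y = ρ sin(φ) sin(θ), z = ρ cos(φ), and dV = ρ^2 sin(φ) dρ dφ dθ.

The integrand becomes 13, so

    ∭_E (13) dV = ∫_{0}^{2π} ∫_{0}^{π/3} ∫_{0}^{7} (13) · ρ^2 sin(φ) dρ dφ dθ.

Inner (ρ): 4459sin(φ)/3.
Middle (φ): 4459/6.
Outer (θ): 4459π/3.

Therefore the triple integral equals 4459π/3.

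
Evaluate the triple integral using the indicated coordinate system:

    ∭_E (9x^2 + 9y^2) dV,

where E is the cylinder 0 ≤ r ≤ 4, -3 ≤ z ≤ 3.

In cylindrical coordinates, x = r cos(θ), y = r sin(θ), z = z, and dV = r dr dθ dz.

The integrand becomes 9r^2, so

    ∭_E (9x^2 + 9y^2) dV = ∫_{0}^{2π} ∫_{0}^{4} ∫_{-3}^{3} (9r^2) · r dz dr dθ.

Inner (z): 54r^3.
Middle (r from 0 to 4): 3456.
Outer (θ): 6912π.

Therefore the triple integral equals 6912π.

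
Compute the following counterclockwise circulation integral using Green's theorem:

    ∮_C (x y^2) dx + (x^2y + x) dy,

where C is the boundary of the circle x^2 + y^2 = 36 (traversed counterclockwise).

Green's theorem converts the closed line integral into a double integral over the enclosed region D:

    ∮_C P dx + Q dy = ∬_D (∂Q/∂x - ∂P/∂y) dA.

Here P = x y^2, Q = x^2y + x, so

    ∂Q/∂x = 2x y + 1,    ∂P/∂y = 2x y,
    ∂Q/∂x - ∂P/∂y = 1.

D is the region x^2 + y^2 ≤ 36. Evaluating the double integral:

In polar coordinates (x = r cos θ, y = r sin θ, dA = r dr dθ) the integrand becomes 1, so

    ∬_D (1) dA = ∫_0^{2π} ∫_0^{6} (1) · r dr dθ.

Inner (r from 0 to 6): 18.
Outer (θ from 0 to 2π): 36π.

Therefore ∮_C P dx + Q dy = 36π.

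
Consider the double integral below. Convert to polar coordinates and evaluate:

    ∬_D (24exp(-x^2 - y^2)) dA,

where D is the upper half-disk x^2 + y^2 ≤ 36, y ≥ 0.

The region D is 0 ≤ r ≤ 6, 0 ≤ θ ≤ π in polar coordinates, where x = r cos(θ), y = r sin(θ), and dA = r dr dθ.

Under the substitution, the integrand becomes 24exp(-r^2), so

    ∬_D (24exp(-x^2 - y^2)) dA = ∫_{0}^{π} ∫_{0}^{6} (24exp(-r^2)) · r dr dθ.

Inner integral (in r): ∫_{0}^{6} (24exp(-r^2)) · r dr = 12 - 12exp(-36).

Outer integral (in θ): ∫_{0}^{π} (12 - 12exp(-36)) dθ = -12π exp(-36) + 12π.

Therefore ∬_D (24exp(-x^2 - y^2)) dA = -12π exp(-36) + 12π.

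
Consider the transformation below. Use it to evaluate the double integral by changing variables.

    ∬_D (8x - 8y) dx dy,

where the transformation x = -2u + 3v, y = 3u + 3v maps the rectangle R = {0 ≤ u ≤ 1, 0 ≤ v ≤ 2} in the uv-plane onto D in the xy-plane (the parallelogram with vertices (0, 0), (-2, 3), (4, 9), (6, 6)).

Compute the Jacobian determinant of (x, y) with respect to (u, v):

    ∂(x,y)/∂(u,v) = | -2  3 | = (-2)(3) - (3)(3) = -15.
                   | 3  3 |

Its absolute value is |J| = 15 (the area scaling factor).

Substituting x = -2u + 3v, y = 3u + 3v into the integrand,

    8x - 8y → -40u,

so the integral becomes

    ∬_R (-40u) · |J| du dv = ∫_0^1 ∫_0^2 (-600u) dv du.

Inner (v): -1200u.
Outer (u): -600.

Therefore ∬_D (8x - 8y) dx dy = -600.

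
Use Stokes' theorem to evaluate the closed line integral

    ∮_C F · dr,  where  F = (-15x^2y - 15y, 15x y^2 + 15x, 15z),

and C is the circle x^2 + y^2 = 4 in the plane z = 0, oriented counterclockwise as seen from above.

Let S be the flat disk x^2 + y^2 ≤ 4 in the plane z = 0, with upward unit normal n̂ = ẑ. By Stokes' theorem,

    ∮_C F · dr = ∬_S (∇ × F) · n̂ dS = ∬_D (curl F)_z dA,

where D is the disk x^2 + y^2 ≤ 4.

Compute the curl of F = (-15x^2y - 15y, 15x y^2 + 15x, 15z):
    (∇ × F)_x = ∂F_z/∂y - ∂F_y/∂z = 0,
    (∇ × F)_y = ∂F_x/∂z - ∂F_z/∂x = 0,
    (∇ × F)_z = ∂F_y/∂x - ∂F_x/∂y = 15x^2 + 15y^2 + 30.

On z = 0, (curl F)_z = 15x^2 + 15y^2 + 30.

Convert to polar (x = r cos θ, y = r sin θ, dA = r dr dθ); the integrand becomes 15r^2 + 30, so

    ∬_D (curl F)_z dA = ∫_0^{2π} ∫_0^{2} (15r^2 + 30) · r dr dθ.

Inner (r from 0 to 2): 120.
Outer (θ from 0 to 2π): 240π.

Therefore ∮_C F · dr = 240π.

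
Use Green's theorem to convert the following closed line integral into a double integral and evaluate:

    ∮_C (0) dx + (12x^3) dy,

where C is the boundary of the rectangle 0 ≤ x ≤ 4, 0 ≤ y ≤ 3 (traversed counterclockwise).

Green's theorem converts the closed line integral into a double integral over the enclosed region D:

    ∮_C P dx + Q dy = ∬_D (∂Q/∂x - ∂P/∂y) dA.

Here P = 0, Q = 12x^3, so

    ∂Q/∂x = 36x^2,    ∂P/∂y = 0,
    ∂Q/∂x - ∂P/∂y = 36x^2.

D is the region 0 ≤ x ≤ 4, 0 ≤ y ≤ 3. Evaluating the double integral:

    ∬_D (36x^2) dA = ∫_0^{4} ∫_0^{3} (36x^2) dy dx.

Inner (y from 0 to 3): 108x^2.
Outer (x from 0 to 4): 2304.

Therefore ∮_C P dx + Q dy = 2304.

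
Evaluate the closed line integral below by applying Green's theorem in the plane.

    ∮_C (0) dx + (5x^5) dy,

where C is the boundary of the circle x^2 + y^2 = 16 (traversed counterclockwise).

Green's theorem converts the closed line integral into a double integral over the enclosed region D:

    ∮_C P dx + Q dy = ∬_D (∂Q/∂x - ∂P/∂y) dA.

Here P = 0, Q = 5x^5, so

    ∂Q/∂x = 25x^4,    ∂P/∂y = 0,
    ∂Q/∂x - ∂P/∂y = 25x^4.

D is the region x^2 + y^2 ≤ 16. Evaluating the double integral:

In polar coordinates (x = r cos θ, y = r sin θ, dA = r dr dθ) the integrand becomes 25r^4cos(θ)^4, so

    ∬_D (25x^4) dA = ∫_0^{2π} ∫_0^{4} (25r^4cos(θ)^4) · r dr dθ.

Inner (r from 0 to 4): 51200cos(θ)^4/3.
Outer (θ from 0 to 2π): 12800π.

Therefore ∮_C P dx + Q dy = 12800π.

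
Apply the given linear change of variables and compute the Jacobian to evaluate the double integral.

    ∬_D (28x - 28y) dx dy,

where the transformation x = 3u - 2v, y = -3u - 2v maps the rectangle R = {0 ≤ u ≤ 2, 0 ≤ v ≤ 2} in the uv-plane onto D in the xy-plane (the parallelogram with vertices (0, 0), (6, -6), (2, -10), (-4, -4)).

Compute the Jacobian determinant of (x, y) with respect to (u, v):

    ∂(x,y)/∂(u,v) = | 3  -2 | = (3)(-2) - (-2)(-3) = -12.
                   | -3  -2 |

Its absolute value is |J| = 12 (the area scaling factor).

Substituting x = 3u - 2v, y = -3u - 2v into the integrand,

    28x - 28y → 168u,

so the integral becomes

    ∬_R (168u) · |J| du dv = ∫_0^2 ∫_0^2 (2016u) dv du.

Inner (v): 4032u.
Outer (u): 8064.

Therefore ∬_D (28x - 28y) dx dy = 8064.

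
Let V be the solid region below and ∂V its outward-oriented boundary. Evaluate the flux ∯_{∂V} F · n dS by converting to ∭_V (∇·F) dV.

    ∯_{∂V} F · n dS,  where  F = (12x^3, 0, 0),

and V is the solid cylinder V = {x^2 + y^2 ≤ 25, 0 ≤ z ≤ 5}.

By the divergence theorem,

    ∯_{∂V} F · n dS = ∭_V (∇ · F) dV.

Compute the divergence:
    ∇ · F = ∂F_x/∂x + ∂F_y/∂y + ∂F_z/∂z = 36x^2 + 0 + 0 = 36x^2.

In cylindrical coordinates, x = r cos(θ), y = r sin(θ), z = z, dV = r dr dθ dz, with 0 ≤ r ≤ 5, 0 ≤ θ ≤ 2π, 0 ≤ z ≤ 5.

The integrand, after substitution and multiplying by the volume element, becomes (36r^2cos(θ)^2) · r, so

    ∭_V (∇·F) dV = ∫_0^{2π} ∫_0^{5} ∫_0^{5} (36r^2cos(θ)^2) · r dz dr dθ.

Inner (z from 0 to 5): 180r^3cos(θ)^2.
Middle (r from 0 to 5): 28125cos(θ)^2.
Outer (θ from 0 to 2π): 28125π.

Therefore ∯_{∂V} F · n dS = 28125π.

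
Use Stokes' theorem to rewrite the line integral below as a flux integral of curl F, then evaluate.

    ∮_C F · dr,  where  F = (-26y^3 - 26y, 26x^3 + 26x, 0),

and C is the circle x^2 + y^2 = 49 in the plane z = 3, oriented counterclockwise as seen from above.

Let S be the flat disk x^2 + y^2 ≤ 49 in the plane z = 3, with upward unit normal n̂ = ẑ. By Stokes' theorem,

    ∮_C F · dr = ∬_S (∇ × F) · n̂ dS = ∬_D (curl F)_z dA,

where D is the disk x^2 + y^2 ≤ 49.

Compute the curl of F = (-26y^3 - 26y, 26x^3 + 26x, 0):
    (∇ × F)_x = ∂F_z/∂y - ∂F_y/∂z = 0,
    (∇ × F)_y = ∂F_x/∂z - ∂F_z/∂x = 0,
    (∇ × F)_z = ∂F_y/∂x - ∂F_x/∂y = 78x^2 + 78y^2 + 52.

On z = 3, (curl F)_z = 78x^2 + 78y^2 + 52.

Convert to polar (x = r cos θ, y = r sin θ, dA = r dr dθ); the integrand becomes 78r^2 + 52, so

    ∬_D (curl F)_z dA = ∫_0^{2π} ∫_0^{7} (78r^2 + 52) · r dr dθ.

Inner (r from 0 to 7): 96187/2.
Outer (θ from 0 to 2π): 96187π.

Therefore ∮_C F · dr = 96187π.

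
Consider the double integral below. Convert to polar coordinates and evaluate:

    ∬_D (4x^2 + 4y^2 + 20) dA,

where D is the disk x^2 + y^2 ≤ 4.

The region D is 0 ≤ r ≤ 2, 0 ≤ θ ≤ 2π in polar coordinates, where x = r cos(θ), y = r sin(θ), and dA = r dr dθ.

Under the substitution, the integrand becomes 4r^2 + 20, so

    ∬_D (4x^2 + 4y^2 + 20) dA = ∫_{0}^{2π} ∫_{0}^{2} (4r^2 + 20) · r dr dθ.

Inner integral (in r): ∫_{0}^{2} (4r^2 + 20) · r dr = 56.

Outer integral (in θ): ∫_{0}^{2π} (56) dθ = 112π.

Therefore ∬_D (4x^2 + 4y^2 + 20) dA = 112π.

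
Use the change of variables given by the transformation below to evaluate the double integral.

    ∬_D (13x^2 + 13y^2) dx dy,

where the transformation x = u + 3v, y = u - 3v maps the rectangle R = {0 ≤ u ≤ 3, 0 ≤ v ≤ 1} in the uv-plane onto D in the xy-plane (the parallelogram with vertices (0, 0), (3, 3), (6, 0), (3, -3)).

Compute the Jacobian determinant of (x, y) with respect to (u, v):

    ∂(x,y)/∂(u,v) = | 1  3 | = (1)(-3) - (3)(1) = -6.
                   | 1  -3 |

Its absolute value is |J| = 6 (the area scaling factor).

Substituting x = u + 3v, y = u - 3v into the integrand,

    13x^2 + 13y^2 → 26u^2 + 234v^2,

so the integral becomes

    ∬_R (26u^2 + 234v^2) · |J| du dv = ∫_0^3 ∫_0^1 (156u^2 + 1404v^2) dv du.

Inner (v): 156u^2 + 468.
Outer (u): 2808.

Therefore ∬_D (13x^2 + 13y^2) dx dy = 2808.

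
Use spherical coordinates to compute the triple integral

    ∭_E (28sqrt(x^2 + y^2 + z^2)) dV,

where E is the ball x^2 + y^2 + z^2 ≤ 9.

In spherical coordinates, x = ρ sin(φ) cos(θ), y = ρ sin(φ) sin(θ), z = ρ cos(φ), and dV = ρ^2 sin(φ) dρ dφ dθ.

The integrand becomes 28ρ, so

    ∭_E (28sqrt(x^2 + y^2 + z^2)) dV = ∫_{0}^{2π} ∫_{0}^{π} ∫_{0}^{3} (28ρ) · ρ^2 sin(φ) dρ dφ dθ.

Inner (ρ): 567sin(φ).
Middle (φ): 1134.
Outer (θ): 2268π.

Therefore the triple integral equals 2268π.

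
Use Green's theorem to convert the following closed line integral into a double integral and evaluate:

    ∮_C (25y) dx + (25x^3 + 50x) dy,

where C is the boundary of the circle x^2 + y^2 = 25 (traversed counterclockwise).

Green's theorem converts the closed line integral into a double integral over the enclosed region D:

    ∮_C P dx + Q dy = ∬_D (∂Q/∂x - ∂P/∂y) dA.

Here P = 25y, Q = 25x^3 + 50x, so

    ∂Q/∂x = 75x^2 + 50,    ∂P/∂y = 25,
    ∂Q/∂x - ∂P/∂y = 75x^2 + 25.

D is the region x^2 + y^2 ≤ 25. Evaluating the double integral:

In polar coordinates (x = r cos θ, y = r sin θ, dA = r dr dθ) the integrand becomes 75r^2cos(θ)^2 + 25, so

    ∬_D (75x^2 + 25) dA = ∫_0^{2π} ∫_0^{5} (75r^2cos(θ)^2 + 25) · r dr dθ.

Inner (r from 0 to 5): 46875cos(θ)^2/4 + 625/2.
Outer (θ from 0 to 2π): 49375π/4.

Therefore ∮_C P dx + Q dy = 49375π/4.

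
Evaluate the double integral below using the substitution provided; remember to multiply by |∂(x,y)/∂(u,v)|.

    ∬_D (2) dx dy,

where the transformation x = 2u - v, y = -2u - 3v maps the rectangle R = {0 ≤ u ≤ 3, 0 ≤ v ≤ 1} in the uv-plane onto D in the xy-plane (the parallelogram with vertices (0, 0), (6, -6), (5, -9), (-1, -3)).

Compute the Jacobian determinant of (x, y) with respect to (u, v):

    ∂(x,y)/∂(u,v) = | 2  -1 | = (2)(-3) - (-1)(-2) = -8.
                   | -2  -3 |

Its absolute value is |J| = 8 (the area scaling factor).

Substituting x = 2u - v, y = -2u - 3v into the integrand,

    2 → 2,

so the integral becomes

    ∬_R (2) · |J| du dv = ∫_0^3 ∫_0^1 (16) dv du.

Inner (v): 16.
Outer (u): 48.

Therefore ∬_D (2) dx dy = 48.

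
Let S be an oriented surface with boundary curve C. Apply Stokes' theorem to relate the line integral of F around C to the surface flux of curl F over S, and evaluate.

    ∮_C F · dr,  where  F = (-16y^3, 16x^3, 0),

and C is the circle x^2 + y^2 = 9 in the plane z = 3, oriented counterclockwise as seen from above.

Let S be the flat disk x^2 + y^2 ≤ 9 in the plane z = 3, with upward unit normal n̂ = ẑ. By Stokes' theorem,

    ∮_C F · dr = ∬_S (∇ × F) · n̂ dS = ∬_D (curl F)_z dA,

where D is the disk x^2 + y^2 ≤ 9.

Compute the curl of F = (-16y^3, 16x^3, 0):
    (∇ × F)_x = ∂F_z/∂y - ∂F_y/∂z = 0,
    (∇ × F)_y = ∂F_x/∂z - ∂F_z/∂x = 0,
    (∇ × F)_z = ∂F_y/∂x - ∂F_x/∂y = 48x^2 + 48y^2.

On z = 3, (curl F)_z = 48x^2 + 48y^2.

Convert to polar (x = r cos θ, y = r sin θ, dA = r dr dθ); the integrand becomes 48r^2, so

    ∬_D (curl F)_z dA = ∫_0^{2π} ∫_0^{3} (48r^2) · r dr dθ.

Inner (r from 0 to 3): 972.
Outer (θ from 0 to 2π): 1944π.

Therefore ∮_C F · dr = 1944π.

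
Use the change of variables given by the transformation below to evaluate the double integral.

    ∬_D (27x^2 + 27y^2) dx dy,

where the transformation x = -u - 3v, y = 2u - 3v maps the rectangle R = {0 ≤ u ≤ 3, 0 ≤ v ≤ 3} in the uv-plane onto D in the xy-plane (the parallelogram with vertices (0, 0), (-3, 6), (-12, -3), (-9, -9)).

Compute the Jacobian determinant of (x, y) with respect to (u, v):

    ∂(x,y)/∂(u,v) = | -1  -3 | = (-1)(-3) - (-3)(2) = 9.
                   | 2  -3 |

Its absolute value is |J| = 9 (the area scaling factor).

Substituting x = -u - 3v, y = 2u - 3v into the integrand,

    27x^2 + 27y^2 → 135u^2 - 162u v + 486v^2,

so the integral becomes

    ∬_R (135u^2 - 162u v + 486v^2) · |J| du dv = ∫_0^3 ∫_0^3 (1215u^2 - 1458u v + 4374v^2) dv du.

Inner (v): 3645u^2 - 6561u + 39366.
Outer (u): 242757/2.

Therefore ∬_D (27x^2 + 27y^2) dx dy = 242757/2.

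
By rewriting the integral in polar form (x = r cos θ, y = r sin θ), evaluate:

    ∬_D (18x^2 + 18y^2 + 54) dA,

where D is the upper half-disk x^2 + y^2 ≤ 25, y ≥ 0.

The region D is 0 ≤ r ≤ 5, 0 ≤ θ ≤ π in polar coordinates, where x = r cos(θ), y = r sin(θ), and dA = r dr dθ.

Under the substitution, the integrand becomes 18r^2 + 54, so

    ∬_D (18x^2 + 18y^2 + 54) dA = ∫_{0}^{π} ∫_{0}^{5} (18r^2 + 54) · r dr dθ.

Inner integral (in r): ∫_{0}^{5} (18r^2 + 54) · r dr = 6975/2.

Outer integral (in θ): ∫_{0}^{π} (6975/2) dθ = 6975π/2.

Therefore ∬_D (18x^2 + 18y^2 + 54) dA = 6975π/2.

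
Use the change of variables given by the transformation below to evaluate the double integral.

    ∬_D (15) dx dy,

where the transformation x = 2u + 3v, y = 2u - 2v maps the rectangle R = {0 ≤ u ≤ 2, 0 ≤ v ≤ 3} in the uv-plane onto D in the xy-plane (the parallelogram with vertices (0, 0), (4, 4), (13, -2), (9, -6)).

Compute the Jacobian determinant of (x, y) with respect to (u, v):

    ∂(x,y)/∂(u,v) = | 2  3 | = (2)(-2) - (3)(2) = -10.
                   | 2  -2 |

Its absolute value is |J| = 10 (the area scaling factor).

Substituting x = 2u + 3v, y = 2u - 2v into the integrand,

    15 → 15,

so the integral becomes

    ∬_R (15) · |J| du dv = ∫_0^2 ∫_0^3 (150) dv du.

Inner (v): 450.
Outer (u): 900.

Therefore ∬_D (15) dx dy = 900.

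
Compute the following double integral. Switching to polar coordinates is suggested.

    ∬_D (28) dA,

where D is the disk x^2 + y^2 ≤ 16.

The region D is 0 ≤ r ≤ 4, 0 ≤ θ ≤ 2π in polar coordinates, where x = r cos(θ), y = r sin(θ), and dA = r dr dθ.

Under the substitution, the integrand becomes 28, so

    ∬_D (28) dA = ∫_{0}^{2π} ∫_{0}^{4} (28) · r dr dθ.

Inner integral (in r): ∫_{0}^{4} (28) · r dr = 224.

Outer integral (in θ): ∫_{0}^{2π} (224) dθ = 448π.

Therefore ∬_D (28) dA = 448π.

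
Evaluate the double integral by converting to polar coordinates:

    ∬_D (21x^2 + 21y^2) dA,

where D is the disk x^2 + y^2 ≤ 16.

The region D is 0 ≤ r ≤ 4, 0 ≤ θ ≤ 2π in polar coordinates, where x = r cos(θ), y = r sin(θ), and dA = r dr dθ.

Under the substitution, the integrand becomes 21r^2, so

    ∬_D (21x^2 + 21y^2) dA = ∫_{0}^{2π} ∫_{0}^{4} (21r^2) · r dr dθ.

Inner integral (in r): ∫_{0}^{4} (21r^2) · r dr = 1344.

Outer integral (in θ): ∫_{0}^{2π} (1344) dθ = 2688π.

Therefore ∬_D (21x^2 + 21y^2) dA = 2688π.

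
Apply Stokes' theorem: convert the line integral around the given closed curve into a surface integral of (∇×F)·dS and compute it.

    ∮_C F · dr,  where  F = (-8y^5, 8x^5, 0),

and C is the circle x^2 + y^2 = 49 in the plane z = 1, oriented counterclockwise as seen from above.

Let S be the flat disk x^2 + y^2 ≤ 49 in the plane z = 1, with upward unit normal n̂ = ẑ. By Stokes' theorem,

    ∮_C F · dr = ∬_S (∇ × F) · n̂ dS = ∬_D (curl F)_z dA,

where D is the disk x^2 + y^2 ≤ 49.

Compute the curl of F = (-8y^5, 8x^5, 0):
    (∇ × F)_x = ∂F_z/∂y - ∂F_y/∂z = 0,
    (∇ × F)_y = ∂F_x/∂z - ∂F_z/∂x = 0,
    (∇ × F)_z = ∂F_y/∂x - ∂F_x/∂y = 40x^4 + 40y^4.

On z = 1, (curl F)_z = 40x^4 + 40y^4.

Convert to polar (x = r cos θ, y = r sin θ, dA = r dr dθ); the integrand becomes 40r^4(sin(θ)^4 + cos(θ)^4), so

    ∬_D (curl F)_z dA = ∫_0^{2π} ∫_0^{7} (40r^4(sin(θ)^4 + cos(θ)^4)) · r dr dθ.

Inner (r from 0 to 7): 2352980sin(θ)^4/3 + 2352980cos(θ)^4/3.
Outer (θ from 0 to 2π): 1176490π.

Therefore ∮_C F · dr = 1176490π.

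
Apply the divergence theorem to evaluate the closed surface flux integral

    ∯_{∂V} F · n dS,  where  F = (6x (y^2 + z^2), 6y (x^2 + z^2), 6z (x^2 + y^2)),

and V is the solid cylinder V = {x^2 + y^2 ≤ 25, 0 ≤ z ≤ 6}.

By the divergence theorem,

    ∯_{∂V} F · n dS = ∭_V (∇ · F) dV.

Compute the divergence:
    ∇ · F = ∂F_x/∂x + ∂F_y/∂y + ∂F_z/∂z = 6y^2 + 6z^2 + 6x^2 + 6z^2 + 6x^2 + 6y^2 = 12x^2 + 12y^2 + 12z^2.

In cylindrical coordinates, x = r cos(θ), y = r sin(θ), z = z, dV = r dr dθ dz, with 0 ≤ r ≤ 5, 0 ≤ θ ≤ 2π, 0 ≤ z ≤ 6.

The integrand, after substitution and multiplying by the volume element, becomes (12r^2 + 12z^2) · r, so

    ∭_V (∇·F) dV = ∫_0^{2π} ∫_0^{5} ∫_0^{6} (12r^2 + 12z^2) · r dz dr dθ.

Inner (z from 0 to 6): 72r (r^2 + 12).
Middle (r from 0 to 5): 22050.
Outer (θ from 0 to 2π): 44100π.

Therefore ∯_{∂V} F · n dS = 44100π.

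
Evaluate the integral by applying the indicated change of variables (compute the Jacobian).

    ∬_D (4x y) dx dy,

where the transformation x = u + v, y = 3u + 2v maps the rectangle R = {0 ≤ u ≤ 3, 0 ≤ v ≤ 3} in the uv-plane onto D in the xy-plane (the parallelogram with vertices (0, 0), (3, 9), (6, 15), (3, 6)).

Compute the Jacobian determinant of (x, y) with respect to (u, v):

    ∂(x,y)/∂(u,v) = | 1  1 | = (1)(2) - (1)(3) = -1.
                   | 3  2 |

Its absolute value is |J| = 1 (the area scaling factor).

Substituting x = u + v, y = 3u + 2v into the integrand,

    4x y → 12u^2 + 20u v + 8v^2,

so the integral becomes

    ∬_R (12u^2 + 20u v + 8v^2) · |J| du dv = ∫_0^3 ∫_0^3 (12u^2 + 20u v + 8v^2) dv du.

Inner (v): 36u^2 + 90u + 72.
Outer (u): 945.

Therefore ∬_D (4x y) dx dy = 945.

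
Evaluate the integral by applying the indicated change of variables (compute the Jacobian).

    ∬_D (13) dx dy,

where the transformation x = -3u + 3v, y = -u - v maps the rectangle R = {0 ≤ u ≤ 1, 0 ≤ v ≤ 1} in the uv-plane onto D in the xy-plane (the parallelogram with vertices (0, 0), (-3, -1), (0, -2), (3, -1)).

Compute the Jacobian determinant of (x, y) with respect to (u, v):

    ∂(x,y)/∂(u,v) = | -3  3 | = (-3)(-1) - (3)(-1) = 6.
                   | -1  -1 |

Its absolute value is |J| = 6 (the area scaling factor).

Substituting x = -3u + 3v, y = -u - v into the integrand,

    13 → 13,

so the integral becomes

    ∬_R (13) · |J| du dv = ∫_0^1 ∫_0^1 (78) dv du.

Inner (v): 78.
Outer (u): 78.

Therefore ∬_D (13) dx dy = 78.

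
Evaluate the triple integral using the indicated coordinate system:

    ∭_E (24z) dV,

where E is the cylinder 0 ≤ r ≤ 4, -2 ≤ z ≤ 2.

In cylindrical coordinates, x = r cos(θ), y = r sin(θ), z = z, and dV = r dr dθ dz.

The integrand becomes 24z, so

    ∭_E (24z) dV = ∫_{0}^{2π} ∫_{0}^{4} ∫_{-2}^{2} (24z) · r dz dr dθ.

Inner (z): 0.
Middle (r from 0 to 4): 0.
Outer (θ): 0.

Therefore the triple integral equals 0.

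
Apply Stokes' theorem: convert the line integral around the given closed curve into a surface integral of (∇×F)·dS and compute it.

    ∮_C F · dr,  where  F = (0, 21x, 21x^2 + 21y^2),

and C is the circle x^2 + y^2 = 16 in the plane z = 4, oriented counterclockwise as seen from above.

Let S be the flat disk x^2 + y^2 ≤ 16 in the plane z = 4, with upward unit normal n̂ = ẑ. By Stokes' theorem,

    ∮_C F · dr = ∬_S (∇ × F) · n̂ dS = ∬_D (curl F)_z dA,

where D is the disk x^2 + y^2 ≤ 16.

Compute the curl of F = (0, 21x, 21x^2 + 21y^2):
    (∇ × F)_x = ∂F_z/∂y - ∂F_y/∂z = 42y,
    (∇ × F)_y = ∂F_x/∂z - ∂F_z/∂x = -42x,
    (∇ × F)_z = ∂F_y/∂x - ∂F_x/∂y = 21.

On z = 4, (curl F)_z = 21.

Convert to polar (x = r cos θ, y = r sin θ, dA = r dr dθ); the integrand becomes 21, so

    ∬_D (curl F)_z dA = ∫_0^{2π} ∫_0^{4} (21) · r dr dθ.

Inner (r from 0 to 4): 168.
Outer (θ from 0 to 2π): 336π.

Therefore ∮_C F · dr = 336π.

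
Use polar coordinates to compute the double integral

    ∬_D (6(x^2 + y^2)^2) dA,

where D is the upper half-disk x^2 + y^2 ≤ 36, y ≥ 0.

The region D is 0 ≤ r ≤ 6, 0 ≤ θ ≤ π in polar coordinates, where x = r cos(θ), y = r sin(θ), and dA = r dr dθ.

Under the substitution, the integrand becomes 6r^4, so

    ∬_D (6(x^2 + y^2)^2) dA = ∫_{0}^{π} ∫_{0}^{6} (6r^4) · r dr dθ.

Inner integral (in r): ∫_{0}^{6} (6r^4) · r dr = 46656.

Outer integral (in θ): ∫_{0}^{π} (46656) dθ = 46656π.

Therefore ∬_D (6(x^2 + y^2)^2) dA = 46656π.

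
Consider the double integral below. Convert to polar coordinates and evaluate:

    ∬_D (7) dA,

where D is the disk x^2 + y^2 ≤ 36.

The region D is 0 ≤ r ≤ 6, 0 ≤ θ ≤ 2π in polar coordinates, where x = r cos(θ), y = r sin(θ), and dA = r dr dθ.

Under the substitution, the integrand becomes 7, so

    ∬_D (7) dA = ∫_{0}^{2π} ∫_{0}^{6} (7) · r dr dθ.

Inner integral (in r): ∫_{0}^{6} (7) · r dr = 126.

Outer integral (in θ): ∫_{0}^{2π} (126) dθ = 252π.

Therefore ∬_D (7) dA = 252π.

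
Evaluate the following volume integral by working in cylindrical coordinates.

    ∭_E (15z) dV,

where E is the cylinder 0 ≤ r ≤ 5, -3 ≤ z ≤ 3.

In cylindrical coordinates, x = r cos(θ), y = r sin(θ), z = z, and dV = r dr dθ dz.

The integrand becomes 15z, so

    ∭_E (15z) dV = ∫_{0}^{2π} ∫_{0}^{5} ∫_{-3}^{3} (15z) · r dz dr dθ.

Inner (z): 0.
Middle (r from 0 to 5): 0.
Outer (θ): 0.

Therefore the triple integral equals 0.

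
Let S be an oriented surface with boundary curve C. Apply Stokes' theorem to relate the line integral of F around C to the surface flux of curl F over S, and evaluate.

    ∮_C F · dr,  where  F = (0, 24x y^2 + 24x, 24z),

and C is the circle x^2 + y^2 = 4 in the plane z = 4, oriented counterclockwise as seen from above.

Let S be the flat disk x^2 + y^2 ≤ 4 in the plane z = 4, with upward unit normal n̂ = ẑ. By Stokes' theorem,

    ∮_C F · dr = ∬_S (∇ × F) · n̂ dS = ∬_D (curl F)_z dA,

where D is the disk x^2 + y^2 ≤ 4.

Compute the curl of F = (0, 24x y^2 + 24x, 24z):
    (∇ × F)_x = ∂F_z/∂y - ∂F_y/∂z = 0,
    (∇ × F)_y = ∂F_x/∂z - ∂F_z/∂x = 0,
    (∇ × F)_z = ∂F_y/∂x - ∂F_x/∂y = 24y^2 + 24.

On z = 4, (curl F)_z = 24y^2 + 24.

Convert to polar (x = r cos θ, y = r sin θ, dA = r dr dθ); the integrand becomes 24r^2sin(θ)^2 + 24, so

    ∬_D (curl F)_z dA = ∫_0^{2π} ∫_0^{2} (24r^2sin(θ)^2 + 24) · r dr dθ.

Inner (r from 0 to 2): 96 - 48cos(2θ).
Outer (θ from 0 to 2π): 192π.

Therefore ∮_C F · dr = 192π.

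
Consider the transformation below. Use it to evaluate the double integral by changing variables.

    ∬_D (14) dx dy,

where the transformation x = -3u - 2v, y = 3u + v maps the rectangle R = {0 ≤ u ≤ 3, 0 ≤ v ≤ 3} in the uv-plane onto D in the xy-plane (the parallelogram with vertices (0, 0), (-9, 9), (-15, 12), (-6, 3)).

Compute the Jacobian determinant of (x, y) with respect to (u, v):

    ∂(x,y)/∂(u,v) = | -3  -2 | = (-3)(1) - (-2)(3) = 3.
                   | 3  1 |

Its absolute value is |J| = 3 (the area scaling factor).

Substituting x = -3u - 2v, y = 3u + v into the integrand,

    14 → 14,

so the integral becomes

    ∬_R (14) · |J| du dv = ∫_0^3 ∫_0^3 (42) dv du.

Inner (v): 126.
Outer (u): 378.

Therefore ∬_D (14) dx dy = 378.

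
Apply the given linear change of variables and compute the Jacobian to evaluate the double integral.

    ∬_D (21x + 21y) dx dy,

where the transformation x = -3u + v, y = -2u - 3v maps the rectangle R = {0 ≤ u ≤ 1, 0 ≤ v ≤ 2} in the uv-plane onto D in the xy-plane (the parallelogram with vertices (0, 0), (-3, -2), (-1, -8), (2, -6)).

Compute the Jacobian determinant of (x, y) with respect to (u, v):

    ∂(x,y)/∂(u,v) = | -3  1 | = (-3)(-3) - (1)(-2) = 11.
                   | -2  -3 |

Its absolute value is |J| = 11 (the area scaling factor).

Substituting x = -3u + v, y = -2u - 3v into the integrand,

    21x + 21y → -105u - 42v,

so the integral becomes

    ∬_R (-105u - 42v) · |J| du dv = ∫_0^1 ∫_0^2 (-1155u - 462v) dv du.

Inner (v): -2310u - 924.
Outer (u): -2079.

Therefore ∬_D (21x + 21y) dx dy = -2079.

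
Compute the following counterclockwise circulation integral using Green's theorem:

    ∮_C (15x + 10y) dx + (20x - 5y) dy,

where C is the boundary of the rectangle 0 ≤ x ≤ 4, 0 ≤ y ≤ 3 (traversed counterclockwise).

Green's theorem converts the closed line integral into a double integral over the enclosed region D:

    ∮_C P dx + Q dy = ∬_D (∂Q/∂x - ∂P/∂y) dA.

Here P = 15x + 10y, Q = 20x - 5y, so

    ∂Q/∂x = 20,    ∂P/∂y = 10,
    ∂Q/∂x - ∂P/∂y = 10.

D is the region 0 ≤ x ≤ 4, 0 ≤ y ≤ 3. Evaluating the double integral:

    ∬_D (10) dA = ∫_0^{4} ∫_0^{3} (10) dy dx.

Inner (y from 0 to 3): 30.
Outer (x from 0 to 4): 120.

Therefore ∮_C P dx + Q dy = 120.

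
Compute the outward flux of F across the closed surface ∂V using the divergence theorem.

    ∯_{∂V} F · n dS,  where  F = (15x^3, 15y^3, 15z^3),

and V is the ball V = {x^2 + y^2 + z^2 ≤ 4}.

By the divergence theorem,

    ∯_{∂V} F · n dS = ∭_V (∇ · F) dV.

Compute the divergence:
    ∇ · F = ∂F_x/∂x + ∂F_y/∂y + ∂F_z/∂z = 45x^2 + 45y^2 + 45z^2.

In spherical coordinates, x = ρ sin(φ) cos(θ), y = ρ sin(φ) sin(θ), z = ρ cos(φ), dV = ρ^2 sin(φ) dρ dφ dθ, with 0 ≤ ρ ≤ 2, 0 ≤ φ ≤ π, 0 ≤ θ ≤ 2π.

The integrand, after substitution and multiplying by the volume element, becomes (45ρ^2) · ρ^2 sin(φ), so

    ∭_V (∇·F) dV = ∫_0^{2π} ∫_0^{π} ∫_0^{2} (45ρ^2) · ρ^2 sin(φ) dρ dφ dθ.

Inner (ρ from 0 to 2): 288sin(φ).
Middle (φ from 0 to π): 576.
Outer (θ from 0 to 2π): 1152π.

Therefore ∯_{∂V} F · n dS = 1152π.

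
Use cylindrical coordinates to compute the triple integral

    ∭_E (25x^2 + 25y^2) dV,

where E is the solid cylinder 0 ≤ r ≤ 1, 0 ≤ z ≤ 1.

In cylindrical coordinates, x = r cos(θ), y = r sin(θ), z = z, and dV = r dr dθ dz.

The integrand becomes 25r^2, so

    ∭_E (25x^2 + 25y^2) dV = ∫_{0}^{2π} ∫_{0}^{1} ∫_{0}^{1} (25r^2) · r dz dr dθ.

Inner (z): 25r^3.
Middle (r from 0 to 1): 25/4.
Outer (θ): 25π/2.

Therefore the triple integral equals 25π/2.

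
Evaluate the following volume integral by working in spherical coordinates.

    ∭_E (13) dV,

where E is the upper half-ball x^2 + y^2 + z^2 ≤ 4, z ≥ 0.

In spherical coordinates, x = ρ sin(φ) cos(θ), y = ρ sin(φ) sin(θ), z = ρ cos(φ), and dV = ρ^2 sin(φ) dρ dφ dθ.

The integrand becomes 13, so

    ∭_E (13) dV = ∫_{0}^{2π} ∫_{0}^{π/2} ∫_{0}^{2} (13) · ρ^2 sin(φ) dρ dφ dθ.

Inner (ρ): 104sin(φ)/3.
Middle (φ): 104/3.
Outer (θ): 208π/3.

Therefore the triple integral equals 208π/3.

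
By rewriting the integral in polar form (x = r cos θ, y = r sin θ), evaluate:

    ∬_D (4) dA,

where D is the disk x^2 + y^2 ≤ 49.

The region D is 0 ≤ r ≤ 7, 0 ≤ θ ≤ 2π in polar coordinates, where x = r cos(θ), y = r sin(θ), and dA = r dr dθ.

Under the substitution, the integrand becomes 4, so

    ∬_D (4) dA = ∫_{0}^{2π} ∫_{0}^{7} (4) · r dr dθ.

Inner integral (in r): ∫_{0}^{7} (4) · r dr = 98.

Outer integral (in θ): ∫_{0}^{2π} (98) dθ = 196π.

Therefore ∬_D (4) dA = 196π.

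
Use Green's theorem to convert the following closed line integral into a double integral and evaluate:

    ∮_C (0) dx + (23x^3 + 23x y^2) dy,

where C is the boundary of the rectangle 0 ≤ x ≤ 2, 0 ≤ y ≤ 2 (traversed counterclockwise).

Green's theorem converts the closed line integral into a double integral over the enclosed region D:

    ∮_C P dx + Q dy = ∬_D (∂Q/∂x - ∂P/∂y) dA.

Here P = 0, Q = 23x^3 + 23x y^2, so

    ∂Q/∂x = 69x^2 + 23y^2,    ∂P/∂y = 0,
    ∂Q/∂x - ∂P/∂y = 69x^2 + 23y^2.

D is the region 0 ≤ x ≤ 2, 0 ≤ y ≤ 2. Evaluating the double integral:

    ∬_D (69x^2 + 23y^2) dA = ∫_0^{2} ∫_0^{2} (69x^2 + 23y^2) dy dx.

Inner (y from 0 to 2): 138x^2 + 184/3.
Outer (x from 0 to 2): 1472/3.

Therefore ∮_C P dx + Q dy = 1472/3.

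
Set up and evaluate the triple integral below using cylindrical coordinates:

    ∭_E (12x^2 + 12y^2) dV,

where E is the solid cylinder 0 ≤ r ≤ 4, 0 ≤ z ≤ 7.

In cylindrical coordinates, x = r cos(θ), y = r sin(θ), z = z, and dV = r dr dθ dz.

The integrand becomes 12r^2, so

    ∭_E (12x^2 + 12y^2) dV = ∫_{0}^{2π} ∫_{0}^{4} ∫_{0}^{7} (12r^2) · r dz dr dθ.

Inner (z): 84r^3.
Middle (r from 0 to 4): 5376.
Outer (θ): 10752π.

Therefore the triple integral equals 10752π.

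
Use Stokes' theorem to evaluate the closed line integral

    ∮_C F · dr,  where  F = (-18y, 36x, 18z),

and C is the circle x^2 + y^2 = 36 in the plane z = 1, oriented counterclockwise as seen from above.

Let S be the flat disk x^2 + y^2 ≤ 36 in the plane z = 1, with upward unit normal n̂ = ẑ. By Stokes' theorem,

    ∮_C F · dr = ∬_S (∇ × F) · n̂ dS = ∬_D (curl F)_z dA,

where D is the disk x^2 + y^2 ≤ 36.

Compute the curl of F = (-18y, 36x, 18z):
    (∇ × F)_x = ∂F_z/∂y - ∂F_y/∂z = 0,
    (∇ × F)_y = ∂F_x/∂z - ∂F_z/∂x = 0,
    (∇ × F)_z = ∂F_y/∂x - ∂F_x/∂y = 54.

On z = 1, (curl F)_z = 54.

Convert to polar (x = r cos θ, y = r sin θ, dA = r dr dθ); the integrand becomes 54, so

    ∬_D (curl F)_z dA = ∫_0^{2π} ∫_0^{6} (54) · r dr dθ.

Inner (r from 0 to 6): 972.
Outer (θ from 0 to 2π): 1944π.

Therefore ∮_C F · dr = 1944π.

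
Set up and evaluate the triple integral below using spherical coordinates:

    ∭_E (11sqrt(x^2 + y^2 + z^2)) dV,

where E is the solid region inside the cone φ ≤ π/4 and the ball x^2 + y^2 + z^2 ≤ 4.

In spherical coordinates, x = ρ sin(φ) cos(θ), y = ρ sin(φ) sin(θ), z = ρ cos(φ), and dV = ρ^2 sin(φ) dρ dφ dθ.

The integrand becomes 11ρ, so

    ∭_E (11sqrt(x^2 + y^2 + z^2)) dV = ∫_{0}^{2π} ∫_{0}^{π/4} ∫_{0}^{2} (11ρ) · ρ^2 sin(φ) dρ dφ dθ.

Inner (ρ): 44sin(φ).
Middle (φ): 44 - 22sqrt(2).
Outer (θ): 44π (2 - sqrt(2)).

Therefore the triple integral equals 44π (2 - sqrt(2)).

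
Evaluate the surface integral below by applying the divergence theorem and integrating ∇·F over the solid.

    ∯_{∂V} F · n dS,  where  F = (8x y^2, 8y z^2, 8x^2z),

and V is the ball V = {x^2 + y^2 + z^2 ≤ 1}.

By the divergence theorem,

    ∯_{∂V} F · n dS = ∭_V (∇ · F) dV.

Compute the divergence:
    ∇ · F = ∂F_x/∂x + ∂F_y/∂y + ∂F_z/∂z = 8y^2 + 8z^2 + 8x^2 = 8x^2 + 8y^2 + 8z^2.

In spherical coordinates, x = ρ sin(φ) cos(θ), y = ρ sin(φ) sin(θ), z = ρ cos(φ), dV = ρ^2 sin(φ) dρ dφ dθ, with 0 ≤ ρ ≤ 1, 0 ≤ φ ≤ π, 0 ≤ θ ≤ 2π.

The integrand, after substitution and multiplying by the volume element, becomes (8ρ^2) · ρ^2 sin(φ), so

    ∭_V (∇·F) dV = ∫_0^{2π} ∫_0^{π} ∫_0^{1} (8ρ^2) · ρ^2 sin(φ) dρ dφ dθ.

Inner (ρ from 0 to 1): 8sin(φ)/5.
Middle (φ from 0 to π): 16/5.
Outer (θ from 0 to 2π): 32π/5.

Therefore ∯_{∂V} F · n dS = 32π/5.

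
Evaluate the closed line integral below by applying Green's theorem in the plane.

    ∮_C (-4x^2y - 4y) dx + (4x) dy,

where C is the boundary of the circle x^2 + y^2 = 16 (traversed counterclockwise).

Green's theorem converts the closed line integral into a double integral over the enclosed region D:

    ∮_C P dx + Q dy = ∬_D (∂Q/∂x - ∂P/∂y) dA.

Here P = -4x^2y - 4y, Q = 4x, so

    ∂Q/∂x = 4,    ∂P/∂y = -4x^2 - 4,
    ∂Q/∂x - ∂P/∂y = 4x^2 + 8.

D is the region x^2 + y^2 ≤ 16. Evaluating the double integral:

In polar coordinates (x = r cos θ, y = r sin θ, dA = r dr dθ) the integrand becomes 4r^2cos(θ)^2 + 8, so

    ∬_D (4x^2 + 8) dA = ∫_0^{2π} ∫_0^{4} (4r^2cos(θ)^2 + 8) · r dr dθ.

Inner (r from 0 to 4): 256cos(θ)^2 + 64.
Outer (θ from 0 to 2π): 384π.

Therefore ∮_C P dx + Q dy = 384π.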